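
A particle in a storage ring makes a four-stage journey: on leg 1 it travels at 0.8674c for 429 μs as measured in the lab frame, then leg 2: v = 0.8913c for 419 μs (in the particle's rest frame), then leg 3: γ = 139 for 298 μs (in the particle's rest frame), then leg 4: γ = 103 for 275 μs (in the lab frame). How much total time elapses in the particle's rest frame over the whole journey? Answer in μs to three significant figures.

τ = 933 μs

Leg 1: γ = 1/√(1 − 0.8674²) = 1/√0.2476 = 2.010; τ_1 = 429/2.010 = 213.5 μs.
Leg 2: 419 μs is already measured in the particle's rest frame.
Leg 3: 298 μs is already measured in the particle's rest frame.
Leg 4: γ = 103; τ_4 = 275/103.0 = 2.670 μs.
Total: 213.5 + 419.0 + 298.0 + 2.670 μs.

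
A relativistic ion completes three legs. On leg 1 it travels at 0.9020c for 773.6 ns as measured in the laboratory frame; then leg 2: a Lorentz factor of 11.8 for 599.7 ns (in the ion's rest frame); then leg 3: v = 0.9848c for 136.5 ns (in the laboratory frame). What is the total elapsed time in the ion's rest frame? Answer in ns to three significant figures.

τ = 957 ns

Leg 1: γ = 1/√(1 − 0.9020²) = 1/√0.1864 = 2.316; τ_1 = 773.6/2.316 = 334.0 ns.
Leg 2: 599.7 ns is already measured in the ion's rest frame.
Leg 3: γ = 1/√(1 − 0.9848²) = 1/√0.03017 = 5.757; τ_3 = 136.5/5.757 = 23.71 ns.
Total: 334.0 + 599.7 + 23.71 ns.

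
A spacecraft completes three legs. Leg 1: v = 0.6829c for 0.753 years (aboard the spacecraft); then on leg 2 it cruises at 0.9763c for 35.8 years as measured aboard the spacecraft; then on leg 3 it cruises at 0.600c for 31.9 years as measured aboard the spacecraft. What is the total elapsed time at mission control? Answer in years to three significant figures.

Leg 1: γ = 1/√(1 − 0.6829²) = 1/√0.5336 = 1.369; Δt_1 = 1.369 × 0.753 = 1.031 years.
Leg 2: γ = 1/√(1 − 0.9763²) = 1/√0.04684 = 4.621; Δt_2 = 4.621 × 35.8 = 165.4 years.
Leg 3: γ = 1/√(1 − 0.600²) = 5/4 = 1.250; Δt_3 = 1.250 × 31.9 = 39.88 years.
Total: 1.031 + 165.4 + 39.88 years.

Δt = 206 years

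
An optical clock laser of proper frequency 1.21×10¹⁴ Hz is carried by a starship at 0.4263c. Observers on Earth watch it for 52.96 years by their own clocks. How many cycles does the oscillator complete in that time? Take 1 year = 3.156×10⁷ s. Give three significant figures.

N = 1.83×10²³

γ = 1/√(1 − 0.4263²) = 1/√0.8183 = 1.105
During 52.96 years of lab time, the oscillator's proper time advances by τ = Δt/γ = 52.96/1.105 = 47.91 years = 1.512×10⁹ s.
N = f × τ = 1.21×10¹⁴ × 1.512×10⁹ = 1.829×10²³.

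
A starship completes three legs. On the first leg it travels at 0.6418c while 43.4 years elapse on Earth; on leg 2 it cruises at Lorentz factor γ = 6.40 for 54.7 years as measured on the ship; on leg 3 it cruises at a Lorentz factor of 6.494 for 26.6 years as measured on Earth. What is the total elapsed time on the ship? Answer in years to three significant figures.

τ = 92.1 years

Leg 1: γ = 1/√(1 − 0.6418²) = 1/√0.5881 = 1.304; τ_1 = 43.4/1.304 = 33.28 years.
Leg 2: 54.7 years is already measured on the ship.
Leg 3: γ = 6.494; τ_3 = 26.6/6.494 = 4.096 years.
Total: 33.28 + 54.70 + 4.096 years.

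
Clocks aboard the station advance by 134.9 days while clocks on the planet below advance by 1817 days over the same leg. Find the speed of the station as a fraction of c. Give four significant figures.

β = 0.9972

The proper time is measured aboard the station (both events occur at the station's location); Δt is measured on the planet below. γ = Δt/τ = 1817/134.9 = 13.47.
β = √(1 − 1/γ²) = √(1 − 0.005512) = √0.9945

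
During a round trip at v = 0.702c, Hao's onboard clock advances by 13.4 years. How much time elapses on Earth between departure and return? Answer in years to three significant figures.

γ = 1/√(1 − 0.702²) = 1/√0.5072 = 1.404
Earth-frame duration is the dilated interval: Δt = γτ = 1.404 × 13.4 years.

Δt = 18.8 years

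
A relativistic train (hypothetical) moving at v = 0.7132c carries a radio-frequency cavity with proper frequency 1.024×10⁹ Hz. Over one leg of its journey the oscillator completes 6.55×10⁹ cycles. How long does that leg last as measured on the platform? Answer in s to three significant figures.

γ = 1/√(1 − 0.7132²) = 1/√0.4913 = 1.427
Proper time for N cycles: τ = N/f = 6.55×10⁹/(1.024×10⁹) = 6.396×10⁰ s = 6.396 s.
Lab-frame duration Δt = γτ = 1.427 × 6.396 = 9.125 s.

Δt = 9.13 s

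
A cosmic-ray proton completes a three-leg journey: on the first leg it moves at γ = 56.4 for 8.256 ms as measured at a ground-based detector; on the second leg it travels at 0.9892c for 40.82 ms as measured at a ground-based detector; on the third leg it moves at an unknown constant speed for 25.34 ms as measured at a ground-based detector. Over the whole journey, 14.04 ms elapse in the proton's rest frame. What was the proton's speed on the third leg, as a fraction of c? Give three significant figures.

Leg 1: γ = 56.4; τ_1 = 8.256/56.40 = 0.1464 ms.
Leg 2: γ = 1/√(1 − 0.9892²) = 1/√0.02148 = 6.823; τ_2 = 40.82/6.823 = 5.983 ms.
Leg 3: speed unknown; τ_3 = 25.34/γ_3.
Total proper time: 0.1464 + 5.983 + τ_3 = 14.04, so τ_3 = 14.04 − 6.129 = 7.911 ms.
γ_3 = 25.34/7.911 = 3.203; β = √(1 − 1/γ²) = √0.9025.

β = 0.950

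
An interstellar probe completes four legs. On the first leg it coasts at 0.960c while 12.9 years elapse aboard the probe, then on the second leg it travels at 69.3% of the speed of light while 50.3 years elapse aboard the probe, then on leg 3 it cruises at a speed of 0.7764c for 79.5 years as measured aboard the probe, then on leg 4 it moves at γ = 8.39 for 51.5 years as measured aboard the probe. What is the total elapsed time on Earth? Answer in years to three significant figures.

Leg 1: γ = 1/√(1 − 0.960²) = 25/7 ≈ 3.571; Δt_1 = 3.571 × 12.9 = 46.07 years.
Leg 2: β = 0.693; γ = 1/√(1 − 0.693²) = 1/√0.5198 = 1.387; Δt_2 = 1.387 × 50.3 = 69.77 years.
Leg 3: γ = 1/√(1 − 0.7764²) = 1/√0.3972 = 1.587; Δt_3 = 1.587 × 79.5 = 126.1 years.
Leg 4: γ = 8.39; Δt_4 = 8.390 × 51.5 = 432.1 years.
Total: 46.07 + 69.77 + 126.1 + 432.1 years.

Δt = 674 years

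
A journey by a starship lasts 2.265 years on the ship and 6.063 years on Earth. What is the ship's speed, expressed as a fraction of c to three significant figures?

v = 0.928c

The proper time is measured on the ship (both events occur at the ship's location); Δt is measured on Earth. γ = Δt/τ = 6.063/2.265 = 2.677.
β = √(1 − 1/γ²) = √(1 − 0.1396) = √0.8604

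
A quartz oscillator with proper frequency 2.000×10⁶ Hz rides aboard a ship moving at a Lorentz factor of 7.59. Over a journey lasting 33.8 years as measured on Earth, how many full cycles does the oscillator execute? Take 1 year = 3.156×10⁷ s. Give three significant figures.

γ = 7.59
The oscillator's own cycle count is N = f × τ where τ is the proper time on the ship. τ = Δt/γ = 33.8/7.590 = 4.453 years = 1.405×10⁸ s.
N = 2.000×10⁶ × 1.405×10⁸ = 2.811×10¹⁴.

N = 2.81×10¹⁴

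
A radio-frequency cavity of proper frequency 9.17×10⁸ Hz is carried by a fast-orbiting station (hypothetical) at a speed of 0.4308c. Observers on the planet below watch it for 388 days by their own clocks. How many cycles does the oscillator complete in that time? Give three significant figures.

γ = 1/√(1 − 0.4308²) = 1/√0.8144 = 1.108
During 388 days of lab time, the oscillator's proper time advances by τ = Δt/γ = 388/1.108 = 350.1 days = 3.025×10⁷ s.
N = f × τ = 9.17×10⁸ × 3.025×10⁷ = 2.774×10¹⁶.

N = 2.77×10¹⁶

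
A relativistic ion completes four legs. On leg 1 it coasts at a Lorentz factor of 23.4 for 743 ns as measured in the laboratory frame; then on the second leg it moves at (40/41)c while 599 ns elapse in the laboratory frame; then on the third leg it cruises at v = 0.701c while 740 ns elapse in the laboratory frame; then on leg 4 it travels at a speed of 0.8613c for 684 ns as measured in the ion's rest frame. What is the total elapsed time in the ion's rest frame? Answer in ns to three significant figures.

τ = 1370 ns

Leg 1: γ = 23.4; τ_1 = 743/23.40 = 31.75 ns.
Leg 2: γ = 1/√(1 − (40/41)²) = 41/9 ≈ 4.556; τ_2 = 599/4.556 = 131.5 ns.
Leg 3: γ = 1/√(1 − 0.701²) = 1/√0.5086 = 1.402; τ_3 = 740/1.402 = 527.7 ns.
Leg 4: 684 ns is already measured in the ion's rest frame.
Total: 31.75 + 131.5 + 527.7 + 684.0 ns.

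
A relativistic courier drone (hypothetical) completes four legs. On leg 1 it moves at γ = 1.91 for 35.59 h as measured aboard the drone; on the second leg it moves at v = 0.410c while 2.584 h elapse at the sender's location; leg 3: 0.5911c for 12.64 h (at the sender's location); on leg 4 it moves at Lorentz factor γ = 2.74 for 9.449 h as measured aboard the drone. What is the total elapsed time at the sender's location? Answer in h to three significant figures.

Leg 1: γ = 1.91; Δt_1 = 1.910 × 35.59 = 67.98 h.
Leg 2: 2.584 h is already measured at the sender's location.
Leg 3: 12.64 h is already measured at the sender's location.
Leg 4: γ = 2.74; Δt_4 = 2.740 × 9.449 = 25.89 h.
Total: 67.98 + 2.584 + 12.64 + 25.89 h.

Δt = 109 h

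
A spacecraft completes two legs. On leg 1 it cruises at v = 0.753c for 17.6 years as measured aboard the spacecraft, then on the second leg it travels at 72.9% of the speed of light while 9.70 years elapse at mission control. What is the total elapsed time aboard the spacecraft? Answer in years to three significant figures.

τ = 24.2 years

Leg 1: 17.6 years is already measured aboard the spacecraft.
Leg 2: β = 0.729; γ = 1/√(1 − 0.729²) = 1/√0.4686 = 1.461; τ_2 = 9.70/1.461 = 6.640 years.
Total: 17.60 + 6.640 years.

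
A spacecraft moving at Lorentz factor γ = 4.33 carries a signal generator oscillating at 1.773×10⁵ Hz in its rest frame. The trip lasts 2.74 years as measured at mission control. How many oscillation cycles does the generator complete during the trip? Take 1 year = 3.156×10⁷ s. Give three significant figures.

γ = 4.33
The oscillator's own cycle count is N = f × τ where τ is the proper time aboard the spacecraft. τ = Δt/γ = 2.74/4.330 = 0.6328 years = 1.997×10⁷ s.
N = 1.773×10⁵ × 1.997×10⁷ = 3.541×10¹².

N = 3.54×10¹²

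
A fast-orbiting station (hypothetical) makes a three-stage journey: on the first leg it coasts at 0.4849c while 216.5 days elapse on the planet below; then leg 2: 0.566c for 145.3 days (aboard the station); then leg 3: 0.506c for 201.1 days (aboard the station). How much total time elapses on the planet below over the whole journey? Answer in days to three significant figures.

Leg 1: 216.5 days is already measured on the planet below.
Leg 2: γ = 1/√(1 − 0.566²) = 1/√0.6796 = 1.213; Δt_2 = 1.213 × 145.3 = 176.2 days.
Leg 3: γ = 1/√(1 − 0.506²) = 1/√0.7440 = 1.159; Δt_3 = 1.159 × 201.1 = 233.2 days.
Total: 216.5 + 176.2 + 233.2 days.

Δt = 626 days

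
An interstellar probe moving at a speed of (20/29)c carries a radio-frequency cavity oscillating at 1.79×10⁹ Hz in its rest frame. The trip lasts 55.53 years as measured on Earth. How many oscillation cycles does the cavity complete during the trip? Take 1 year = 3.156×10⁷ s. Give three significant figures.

γ = 1/√(1 − (20/29)²) = 29/21 ≈ 1.381
The oscillator's own cycle count is N = f × τ where τ is the proper time aboard the probe. τ = Δt/γ = 55.53/1.381 = 40.21 years = 1.269×10⁹ s.
N = 1.79×10⁹ × 1.269×10⁹ = 2.272×10¹⁸.

N = 2.27×10¹⁸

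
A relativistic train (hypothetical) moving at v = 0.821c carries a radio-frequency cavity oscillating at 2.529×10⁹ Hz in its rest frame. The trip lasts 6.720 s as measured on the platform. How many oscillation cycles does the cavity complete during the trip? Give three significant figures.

γ = 1/√(1 − 0.821²) = 1/√0.3260 = 1.752
The oscillator's own cycle count is N = f × τ where τ is the proper time on the train. τ = Δt/γ = 6.720/1.752 = 3.837 s = 3.837×10⁰ s.
N = 2.529×10⁹ × 3.837×10⁰ = 9.703×10⁹.

N = 9.70×10⁹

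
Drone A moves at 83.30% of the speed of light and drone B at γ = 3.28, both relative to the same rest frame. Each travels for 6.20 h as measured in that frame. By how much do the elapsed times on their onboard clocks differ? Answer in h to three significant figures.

A: β = 0.8330; γ = 1/√(1 − 0.8330²) = 1/√0.3061 = 1.807; τ_A = 6.20/1.807 = 3.430 h.
B: γ = 3.28; τ_B = 6.20/3.280 = 1.890 h.

|τ_A − τ_B| = 1.54 h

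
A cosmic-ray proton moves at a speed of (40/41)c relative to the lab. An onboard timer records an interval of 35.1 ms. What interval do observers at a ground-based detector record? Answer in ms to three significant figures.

Δt = 160 ms

γ = 1/√(1 − (40/41)²) = 41/9 ≈ 4.556
The interval measured in the proton's rest frame is the proper time (both events occur at the same place in that frame); the lab-frame interval is Δt = γτ = 4.556 × 35.1 ms.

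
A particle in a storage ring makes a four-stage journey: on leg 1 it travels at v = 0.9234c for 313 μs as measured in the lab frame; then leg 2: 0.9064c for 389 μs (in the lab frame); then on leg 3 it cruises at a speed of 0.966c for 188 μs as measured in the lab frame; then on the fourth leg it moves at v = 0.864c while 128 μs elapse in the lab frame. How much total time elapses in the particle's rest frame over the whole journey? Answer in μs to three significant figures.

τ = 398 μs

Leg 1: γ = 1/√(1 − 0.9234²) = 1/√0.1473 = 2.605; τ_1 = 313/2.605 = 120.1 μs.
Leg 2: γ = 1/√(1 − 0.9064²) = 1/√0.1784 = 2.367; τ_2 = 389/2.367 = 164.3 μs.
Leg 3: γ = 1/√(1 − 0.966²) = 1/√0.06684 = 3.868; τ_3 = 188/3.868 = 48.61 μs.
Leg 4: γ = 1/√(1 − 0.864²) = 1/√0.2535 = 1.986; τ_4 = 128/1.986 = 64.45 μs.
Total: 120.1 + 164.3 + 48.61 + 64.45 μs.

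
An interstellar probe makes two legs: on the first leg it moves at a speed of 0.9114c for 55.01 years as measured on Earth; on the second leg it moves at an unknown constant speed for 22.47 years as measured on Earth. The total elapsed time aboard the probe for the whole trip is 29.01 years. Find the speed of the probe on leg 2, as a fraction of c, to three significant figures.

β = 0.959

Leg 1: γ = 1/√(1 − 0.9114²) = 1/√0.1694 = 2.430; τ_1 = 55.01/2.430 = 22.64 years.
Leg 2: speed unknown; τ_2 = 22.47/γ_2.
Total proper time: 22.64 + τ_2 = 29.01, so τ_2 = 29.01 − 22.64 = 6.372 years.
γ_2 = 22.47/6.372 = 3.526; β = √(1 − 1/γ²) = √0.9196.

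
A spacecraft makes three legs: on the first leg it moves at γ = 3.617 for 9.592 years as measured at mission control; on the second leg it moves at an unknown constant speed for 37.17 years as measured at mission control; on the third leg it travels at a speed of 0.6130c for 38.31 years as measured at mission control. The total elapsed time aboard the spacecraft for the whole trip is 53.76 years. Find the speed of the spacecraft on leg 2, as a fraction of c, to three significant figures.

Leg 1: γ = 3.617; τ_1 = 9.592/3.617 = 2.652 years.
Leg 2: speed unknown; τ_2 = 37.17/γ_2.
Leg 3: γ = 1/√(1 − 0.6130²) = 1/√0.6242 = 1.266; τ_3 = 38.31/1.266 = 30.27 years.
Total proper time: 2.652 + τ_2 + 30.27 = 53.76, so τ_2 = 53.76 − 32.92 = 20.84 years.
γ_2 = 37.17/20.84 = 1.784; β = √(1 − 1/γ²) = √0.6857.

β = 0.828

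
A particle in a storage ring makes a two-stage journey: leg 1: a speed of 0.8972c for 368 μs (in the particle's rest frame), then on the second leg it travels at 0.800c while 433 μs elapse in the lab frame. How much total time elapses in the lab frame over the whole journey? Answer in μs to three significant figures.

Δt = 1270 μs

Leg 1: γ = 1/√(1 − 0.8972²) = 1/√0.1950 = 2.264; Δt_1 = 2.264 × 368 = 833.3 μs.
Leg 2: 433 μs is already measured in the lab frame.
Total: 833.3 + 433.0 μs.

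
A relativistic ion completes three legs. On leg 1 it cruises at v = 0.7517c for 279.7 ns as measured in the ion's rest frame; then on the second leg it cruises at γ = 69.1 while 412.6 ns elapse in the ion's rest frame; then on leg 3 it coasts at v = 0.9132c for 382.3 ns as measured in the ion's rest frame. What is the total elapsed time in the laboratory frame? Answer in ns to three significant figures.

Δt = 2.99×10⁴ ns

Leg 1: γ = 1/√(1 − 0.7517²) = 1/√0.4349 = 1.516; Δt_1 = 1.516 × 279.7 = 424.1 ns.
Leg 2: γ = 69.1; Δt_2 = 69.10 × 412.6 = 2.851×10⁴ ns.
Leg 3: γ = 1/√(1 − 0.9132²) = 1/√0.1661 = 2.454; Δt_3 = 2.454 × 382.3 = 938.1 ns.
Total: 424.1 + 2.851×10⁴ + 938.1 ns.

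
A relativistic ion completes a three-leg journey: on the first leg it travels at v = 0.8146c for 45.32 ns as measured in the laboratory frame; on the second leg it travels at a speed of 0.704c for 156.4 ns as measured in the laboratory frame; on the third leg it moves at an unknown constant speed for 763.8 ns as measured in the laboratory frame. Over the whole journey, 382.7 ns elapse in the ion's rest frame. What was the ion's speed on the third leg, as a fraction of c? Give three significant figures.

Leg 1: γ = 1/√(1 − 0.8146²) = 1/√0.3364 = 1.724; τ_1 = 45.32/1.724 = 26.29 ns.
Leg 2: γ = 1/√(1 − 0.704²) = 1/√0.5044 = 1.408; τ_2 = 156.4/1.408 = 111.1 ns.
Leg 3: speed unknown; τ_3 = 763.8/γ_3.
Total proper time: 26.29 + 111.1 + τ_3 = 382.7, so τ_3 = 382.7 − 137.4 = 245.3 ns.
γ_3 = 763.8/245.3 = 3.113; β = √(1 − 1/γ²) = √0.8968.

β = 0.947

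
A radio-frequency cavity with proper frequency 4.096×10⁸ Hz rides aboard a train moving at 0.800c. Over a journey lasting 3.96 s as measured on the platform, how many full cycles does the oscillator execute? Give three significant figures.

N = 9.73×10⁸

γ = 1/√(1 − 0.800²) = 5/3 ≈ 1.667
The oscillator's own cycle count is N = f × τ where τ is the proper time on the train. τ = Δt/γ = 3.96/1.667 = 2.376 s = 2.376×10⁰ s.
N = 4.096×10⁸ × 2.376×10⁰ = 9.732×10⁸.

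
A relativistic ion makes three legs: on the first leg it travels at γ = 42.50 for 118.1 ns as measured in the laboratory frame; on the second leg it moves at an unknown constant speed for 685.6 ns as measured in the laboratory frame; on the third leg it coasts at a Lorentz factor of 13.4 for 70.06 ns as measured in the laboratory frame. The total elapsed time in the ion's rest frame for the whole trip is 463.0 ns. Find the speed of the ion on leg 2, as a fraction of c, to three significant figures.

Leg 1: γ = 42.50; τ_1 = 118.1/42.50 = 2.779 ns.
Leg 2: speed unknown; τ_2 = 685.6/γ_2.
Leg 3: γ = 13.4; τ_3 = 70.06/13.40 = 5.228 ns.
Total proper time: 2.779 + τ_2 + 5.228 = 463.0, so τ_2 = 463.0 − 8.007 = 455.0 ns.
γ_2 = 685.6/455.0 = 1.507; β = √(1 − 1/γ²) = √0.5596.

β = 0.748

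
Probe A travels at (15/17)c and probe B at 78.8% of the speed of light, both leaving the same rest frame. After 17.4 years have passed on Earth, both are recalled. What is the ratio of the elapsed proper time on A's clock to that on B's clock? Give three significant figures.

τ_A/τ_B = 0.764

A: γ = 1/√(1 − (15/17)²) = 17/8 = 2.125. B: β = 0.788; γ = 1/√(1 − 0.788²) = 1/√0.3791 = 1.624.
τ_A/τ_B = γ_B/γ_A = 1.624/2.125 = 0.7643, so τ_A/τ_B = 0.7643.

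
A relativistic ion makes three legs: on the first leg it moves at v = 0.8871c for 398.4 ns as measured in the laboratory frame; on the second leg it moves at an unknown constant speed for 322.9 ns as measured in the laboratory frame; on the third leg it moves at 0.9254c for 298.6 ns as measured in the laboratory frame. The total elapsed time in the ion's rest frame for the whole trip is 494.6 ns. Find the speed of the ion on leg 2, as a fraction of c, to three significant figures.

Leg 1: γ = 1/√(1 − 0.8871²) = 1/√0.2131 = 2.166; τ_1 = 398.4/2.166 = 183.9 ns.
Leg 2: speed unknown; τ_2 = 322.9/γ_2.
Leg 3: γ = 1/√(1 − 0.9254²) = 1/√0.1436 = 2.639; τ_3 = 298.6/2.639 = 113.2 ns.
Total proper time: 183.9 + τ_2 + 113.2 = 494.6, so τ_2 = 494.6 − 297.1 = 197.5 ns.
γ_2 = 322.9/197.5 = 1.635; β = √(1 − 1/γ²) = √0.6257.

β = 0.791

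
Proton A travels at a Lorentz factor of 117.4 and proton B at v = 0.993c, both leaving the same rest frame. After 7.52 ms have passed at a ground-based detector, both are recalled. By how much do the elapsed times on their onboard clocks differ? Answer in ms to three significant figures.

A: γ = 117.4; τ_A = 7.52/117.4 = 0.06405 ms.
B: γ = 1/√(1 − 0.993²) = 1/√0.01395 = 8.466; τ_B = 7.52/8.466 = 0.8882 ms.

|τ_A − τ_B| = 0.824 ms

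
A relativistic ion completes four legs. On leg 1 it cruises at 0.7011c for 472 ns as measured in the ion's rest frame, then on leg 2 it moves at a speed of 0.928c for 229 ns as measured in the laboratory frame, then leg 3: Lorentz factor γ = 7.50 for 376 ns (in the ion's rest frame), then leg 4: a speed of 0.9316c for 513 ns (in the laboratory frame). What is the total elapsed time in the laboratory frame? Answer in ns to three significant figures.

Δt = 4220 ns

Leg 1: γ = 1/√(1 − 0.7011²) = 1/√0.5085 = 1.402; Δt_1 = 1.402 × 472 = 661.9 ns.
Leg 2: 229 ns is already measured in the laboratory frame.
Leg 3: γ = 7.50; Δt_3 = 7.500 × 376 = 2820 ns.
Leg 4: 513 ns is already measured in the laboratory frame.
Total: 661.9 + 229.0 + 2820 + 513.0 ns.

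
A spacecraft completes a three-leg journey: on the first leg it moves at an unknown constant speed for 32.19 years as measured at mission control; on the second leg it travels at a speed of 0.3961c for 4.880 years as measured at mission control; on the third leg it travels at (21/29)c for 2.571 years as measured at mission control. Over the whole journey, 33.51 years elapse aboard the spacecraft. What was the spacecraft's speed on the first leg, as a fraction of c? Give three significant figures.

β = 0.532

Leg 1: speed unknown; τ_1 = 32.19/γ_1.
Leg 2: γ = 1/√(1 − 0.3961²) = 1/√0.8431 = 1.089; τ_2 = 4.880/1.089 = 4.481 years.
Leg 3: γ = 1/√(1 − (21/29)²) = 29/20 = 1.450; τ_3 = 2.571/1.450 = 1.773 years.
Total proper time: τ_1 + 4.481 + 1.773 = 33.51, so τ_1 = 33.51 − 6.254 = 27.26 years.
γ_1 = 32.19/27.26 = 1.181; β = √(1 − 1/γ²) = √0.2831.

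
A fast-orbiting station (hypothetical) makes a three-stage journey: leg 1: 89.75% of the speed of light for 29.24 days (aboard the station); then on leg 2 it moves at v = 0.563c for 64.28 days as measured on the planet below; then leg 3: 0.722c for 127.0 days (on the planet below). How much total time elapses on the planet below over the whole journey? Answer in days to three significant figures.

Δt = 258 days

Leg 1: β = 0.8975; γ = 1/√(1 − 0.8975²) = 1/√0.1945 = 2.267; Δt_1 = 2.267 × 29.24 = 66.30 days.
Leg 2: 64.28 days is already measured on the planet below.
Leg 3: 127.0 days is already measured on the planet below.
Total: 66.30 + 64.28 + 127.0 days.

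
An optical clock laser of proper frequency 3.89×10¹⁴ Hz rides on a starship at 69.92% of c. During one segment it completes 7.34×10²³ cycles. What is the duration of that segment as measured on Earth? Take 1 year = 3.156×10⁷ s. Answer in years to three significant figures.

β = 0.6992; γ = 1/√(1 − 0.6992²) = 1/√0.5111 = 1.399
Proper time for N cycles: τ = N/f = 7.34×10²³/(3.89×10¹⁴) = 1.887×10⁹ s = 59.79 years.
Lab-frame duration Δt = γτ = 1.399 × 59.79 = 83.63 years.

Δt = 83.6 years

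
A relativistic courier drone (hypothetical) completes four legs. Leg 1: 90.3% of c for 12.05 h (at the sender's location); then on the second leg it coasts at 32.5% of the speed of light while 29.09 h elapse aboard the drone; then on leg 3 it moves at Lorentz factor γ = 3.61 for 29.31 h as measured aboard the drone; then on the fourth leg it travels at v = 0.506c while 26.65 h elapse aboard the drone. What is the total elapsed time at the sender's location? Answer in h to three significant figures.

Leg 1: 12.05 h is already measured at the sender's location.
Leg 2: β = 0.325; γ = 1/√(1 − 0.325²) = 1/√0.8944 = 1.057; Δt_2 = 1.057 × 29.09 = 30.76 h.
Leg 3: γ = 3.61; Δt_3 = 3.610 × 29.31 = 105.8 h.
Leg 4: γ = 1/√(1 − 0.506²) = 1/√0.7440 = 1.159; Δt_4 = 1.159 × 26.65 = 30.90 h.
Total: 12.05 + 30.76 + 105.8 + 30.90 h.

Δt = 180 h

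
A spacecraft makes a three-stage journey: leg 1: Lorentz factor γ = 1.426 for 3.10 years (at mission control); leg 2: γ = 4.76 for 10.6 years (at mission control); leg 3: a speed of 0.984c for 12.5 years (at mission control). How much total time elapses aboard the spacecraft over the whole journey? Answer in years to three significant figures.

τ = 6.63 years

Leg 1: γ = 1.426; τ_1 = 3.10/1.426 = 2.174 years.
Leg 2: γ = 4.76; τ_2 = 10.6/4.760 = 2.227 years.
Leg 3: γ = 1/√(1 − 0.984²) = 1/√0.03174 = 5.613; τ_3 = 12.5/5.613 = 2.227 years.
Total: 2.174 + 2.227 + 2.227 years.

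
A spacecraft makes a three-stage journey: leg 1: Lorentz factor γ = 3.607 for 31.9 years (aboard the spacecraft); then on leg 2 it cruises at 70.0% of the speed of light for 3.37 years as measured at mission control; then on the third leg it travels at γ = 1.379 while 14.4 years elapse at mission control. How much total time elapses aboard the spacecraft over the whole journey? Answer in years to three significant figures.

Leg 1: 31.9 years is already measured aboard the spacecraft.
Leg 2: β = 0.700; γ = 1/√(1 − 0.700²) = 1/√0.5100 = 1.400; τ_2 = 3.37/1.400 = 2.407 years.
Leg 3: γ = 1.379; τ_3 = 14.4/1.379 = 10.44 years.
Total: 31.90 + 2.407 + 10.44 years.

τ = 44.7 years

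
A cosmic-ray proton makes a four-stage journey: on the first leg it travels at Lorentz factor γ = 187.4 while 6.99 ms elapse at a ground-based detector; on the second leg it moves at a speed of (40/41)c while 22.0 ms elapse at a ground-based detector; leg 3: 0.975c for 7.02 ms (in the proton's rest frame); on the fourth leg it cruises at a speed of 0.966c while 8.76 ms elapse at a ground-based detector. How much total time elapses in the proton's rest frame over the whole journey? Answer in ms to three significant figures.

τ = 14.2 ms

Leg 1: γ = 187.4; τ_1 = 6.99/187.4 = 0.03730 ms.
Leg 2: γ = 1/√(1 − (40/41)²) = 41/9 ≈ 4.556; τ_2 = 22.0/4.556 = 4.829 ms.
Leg 3: 7.02 ms is already measured in the proton's rest frame.
Leg 4: γ = 1/√(1 − 0.966²) = 1/√0.06684 = 3.868; τ_4 = 8.76/3.868 = 2.265 ms.
Total: 0.03730 + 4.829 + 7.020 + 2.265 ms.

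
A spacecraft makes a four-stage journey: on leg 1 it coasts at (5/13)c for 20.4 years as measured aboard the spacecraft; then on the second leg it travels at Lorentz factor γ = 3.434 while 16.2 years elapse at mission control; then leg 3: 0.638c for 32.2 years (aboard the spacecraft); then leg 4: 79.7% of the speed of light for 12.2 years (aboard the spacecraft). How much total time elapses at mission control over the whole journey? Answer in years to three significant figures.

Leg 1: γ = 1/√(1 − (5/13)²) = 13/12 ≈ 1.083; Δt_1 = 1.083 × 20.4 = 22.10 years.
Leg 2: 16.2 years is already measured at mission control.
Leg 3: γ = 1/√(1 − 0.638²) = 1/√0.5930 = 1.299; Δt_3 = 1.299 × 32.2 = 41.82 years.
Leg 4: β = 0.797; γ = 1/√(1 − 0.797²) = 1/√0.3648 = 1.656; Δt_4 = 1.656 × 12.2 = 20.20 years.
Total: 22.10 + 16.20 + 41.82 + 20.20 years.

Δt = 100 years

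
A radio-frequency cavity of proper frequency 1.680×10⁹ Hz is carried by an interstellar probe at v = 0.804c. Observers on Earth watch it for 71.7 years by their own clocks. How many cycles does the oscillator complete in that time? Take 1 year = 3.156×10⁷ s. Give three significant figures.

N = 2.26×10¹⁸

γ = 1/√(1 − 0.804²) = 1/√0.3536 = 1.682
During 71.7 years of lab time, the oscillator's proper time advances by τ = Δt/γ = 71.7/1.682 = 42.63 years = 1.346×10⁹ s.
N = f × τ = 1.680×10⁹ × 1.346×10⁹ = 2.261×10¹⁸.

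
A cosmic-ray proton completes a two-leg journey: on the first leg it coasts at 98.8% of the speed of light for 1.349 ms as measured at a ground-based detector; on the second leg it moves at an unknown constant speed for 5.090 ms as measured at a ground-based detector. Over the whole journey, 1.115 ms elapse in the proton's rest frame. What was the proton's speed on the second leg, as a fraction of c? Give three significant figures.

β = 0.984

Leg 1: β = 0.988; γ = 1/√(1 − 0.988²) = 1/√0.02386 = 6.474; τ_1 = 1.349/6.474 = 0.2084 ms.
Leg 2: speed unknown; τ_2 = 5.090/γ_2.
Total proper time: 0.2084 + τ_2 = 1.115, so τ_2 = 1.115 − 0.2084 = 0.9066 ms.
γ_2 = 5.090/0.9066 = 5.614; β = √(1 − 1/γ²) = √0.9683.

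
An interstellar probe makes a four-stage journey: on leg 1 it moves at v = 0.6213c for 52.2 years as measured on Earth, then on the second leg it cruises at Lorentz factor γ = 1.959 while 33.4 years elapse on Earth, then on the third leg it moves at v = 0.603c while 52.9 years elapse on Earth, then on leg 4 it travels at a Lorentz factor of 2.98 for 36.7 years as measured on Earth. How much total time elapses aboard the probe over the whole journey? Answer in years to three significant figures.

Leg 1: γ = 1/√(1 − 0.6213²) = 1/√0.6140 = 1.276; τ_1 = 52.2/1.276 = 40.90 years.
Leg 2: γ = 1.959; τ_2 = 33.4/1.959 = 17.05 years.
Leg 3: γ = 1/√(1 − 0.603²) = 1/√0.6364 = 1.254; τ_3 = 52.9/1.254 = 42.20 years.
Leg 4: γ = 2.98; τ_4 = 36.7/2.980 = 12.32 years.
Total: 40.90 + 17.05 + 42.20 + 12.32 years.

τ = 112 years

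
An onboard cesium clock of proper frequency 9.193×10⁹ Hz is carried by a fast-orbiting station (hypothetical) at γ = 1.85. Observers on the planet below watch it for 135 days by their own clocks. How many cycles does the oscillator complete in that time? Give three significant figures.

γ = 1.85
During 135 days of lab time, the oscillator's proper time advances by τ = Δt/γ = 135/1.850 = 72.97 days = 6.305×10⁶ s.
N = f × τ = 9.193×10⁹ × 6.305×10⁶ = 5.796×10¹⁶.

N = 5.80×10¹⁶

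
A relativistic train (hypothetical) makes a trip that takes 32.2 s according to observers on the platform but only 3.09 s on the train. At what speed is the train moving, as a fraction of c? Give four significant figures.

v = 0.9954c

The proper time is measured on the train (both events occur at the train's location); Δt is measured on the platform. γ = Δt/τ = 32.2/3.09 = 10.42.
β = √(1 − 1/γ²) = √(1 − 0.009209) = √0.9908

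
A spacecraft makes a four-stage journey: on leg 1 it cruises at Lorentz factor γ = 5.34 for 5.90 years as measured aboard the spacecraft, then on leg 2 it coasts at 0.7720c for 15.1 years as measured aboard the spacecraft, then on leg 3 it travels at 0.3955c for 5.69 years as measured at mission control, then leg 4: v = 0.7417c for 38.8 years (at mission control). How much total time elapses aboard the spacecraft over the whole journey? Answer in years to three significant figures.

τ = 52.3 years

Leg 1: 5.90 years is already measured aboard the spacecraft.
Leg 2: 15.1 years is already measured aboard the spacecraft.
Leg 3: γ = 1/√(1 − 0.3955²) = 1/√0.8436 = 1.089; τ_3 = 5.69/1.089 = 5.226 years.
Leg 4: γ = 1/√(1 − 0.7417²) = 1/√0.4499 = 1.491; τ_4 = 38.8/1.491 = 26.02 years.
Total: 5.900 + 15.10 + 5.226 + 26.02 years.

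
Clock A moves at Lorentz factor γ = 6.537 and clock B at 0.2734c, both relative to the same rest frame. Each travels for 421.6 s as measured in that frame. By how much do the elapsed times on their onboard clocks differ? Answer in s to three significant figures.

|τ_A − τ_B| = 341 s

A: γ = 6.537; τ_A = 421.6/6.537 = 64.49 s.
B: γ = 1/√(1 − 0.2734²) = 1/√0.9253 = 1.040; τ_B = 421.6/1.040 = 405.5 s.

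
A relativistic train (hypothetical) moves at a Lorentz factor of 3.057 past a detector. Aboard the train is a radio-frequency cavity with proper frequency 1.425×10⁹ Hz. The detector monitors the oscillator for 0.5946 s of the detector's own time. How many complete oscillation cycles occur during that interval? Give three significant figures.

N = 2.77×10⁸

γ = 3.057
During 0.5946 s of lab time, the oscillator's proper time advances by τ = Δt/γ = 0.5946/3.057 = 0.1945 s = 1.945×10⁻¹ s.
N = f × τ = 1.425×10⁹ × 1.945×10⁻¹ = 2.772×10⁸.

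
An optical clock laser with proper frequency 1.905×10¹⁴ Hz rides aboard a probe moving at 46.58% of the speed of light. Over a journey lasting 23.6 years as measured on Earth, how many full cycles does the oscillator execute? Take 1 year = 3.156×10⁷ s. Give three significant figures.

N = 1.26×10²³

β = 0.4658; γ = 1/√(1 − 0.4658²) = 1/√0.7830 = 1.130
The oscillator's own cycle count is N = f × τ where τ is the proper time aboard the probe. τ = Δt/γ = 23.6/1.130 = 20.88 years = 6.591×10⁸ s.
N = 1.905×10¹⁴ × 6.591×10⁸ = 1.256×10²³.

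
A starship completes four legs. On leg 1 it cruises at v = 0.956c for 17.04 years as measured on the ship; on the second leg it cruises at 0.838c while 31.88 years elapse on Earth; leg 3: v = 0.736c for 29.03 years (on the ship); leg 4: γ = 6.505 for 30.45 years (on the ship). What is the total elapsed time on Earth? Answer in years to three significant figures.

Leg 1: γ = 1/√(1 − 0.956²) = 1/√0.08606 = 3.409; Δt_1 = 3.409 × 17.04 = 58.08 years.
Leg 2: 31.88 years is already measured on Earth.
Leg 3: γ = 1/√(1 − 0.736²) = 1/√0.4583 = 1.477; Δt_3 = 1.477 × 29.03 = 42.88 years.
Leg 4: γ = 6.505; Δt_4 = 6.505 × 30.45 = 198.1 years.
Total: 58.08 + 31.88 + 42.88 + 198.1 years.

Δt = 331 years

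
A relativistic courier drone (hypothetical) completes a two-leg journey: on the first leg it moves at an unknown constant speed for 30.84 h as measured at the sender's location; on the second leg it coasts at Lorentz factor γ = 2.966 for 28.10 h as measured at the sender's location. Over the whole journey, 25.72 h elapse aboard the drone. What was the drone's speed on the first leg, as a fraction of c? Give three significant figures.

β = 0.850

Leg 1: speed unknown; τ_1 = 30.84/γ_1.
Leg 2: γ = 2.966; τ_2 = 28.10/2.966 = 9.474 h.
Total proper time: τ_1 + 9.474 = 25.72, so τ_1 = 25.72 − 9.474 = 16.25 h.
γ_1 = 30.84/16.25 = 1.898; β = √(1 − 1/γ²) = √0.7225.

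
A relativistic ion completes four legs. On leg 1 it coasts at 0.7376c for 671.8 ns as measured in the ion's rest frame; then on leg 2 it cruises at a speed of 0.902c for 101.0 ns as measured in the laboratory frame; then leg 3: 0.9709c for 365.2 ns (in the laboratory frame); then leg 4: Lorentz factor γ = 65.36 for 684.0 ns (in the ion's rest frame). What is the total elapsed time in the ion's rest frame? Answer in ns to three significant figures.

τ = 1490 ns

Leg 1: 671.8 ns is already measured in the ion's rest frame.
Leg 2: γ = 1/√(1 − 0.902²) = 1/√0.1864 = 2.316; τ_2 = 101.0/2.316 = 43.61 ns.
Leg 3: γ = 1/√(1 − 0.9709²) = 1/√0.05735 = 4.176; τ_3 = 365.2/4.176 = 87.46 ns.
Leg 4: 684.0 ns is already measured in the ion's rest frame.
Total: 671.8 + 43.61 + 87.46 + 684.0 ns.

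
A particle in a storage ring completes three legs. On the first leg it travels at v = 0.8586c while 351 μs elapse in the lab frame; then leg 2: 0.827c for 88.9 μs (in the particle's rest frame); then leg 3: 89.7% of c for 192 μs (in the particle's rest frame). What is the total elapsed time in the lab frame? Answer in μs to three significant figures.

Δt = 943 μs

Leg 1: 351 μs is already measured in the lab frame.
Leg 2: γ = 1/√(1 − 0.827²) = 1/√0.3161 = 1.779; Δt_2 = 1.779 × 88.9 = 158.1 μs.
Leg 3: β = 0.897; γ = 1/√(1 − 0.897²) = 1/√0.1954 = 2.262; Δt_3 = 2.262 × 192 = 434.4 μs.
Total: 351.0 + 158.1 + 434.4 μs.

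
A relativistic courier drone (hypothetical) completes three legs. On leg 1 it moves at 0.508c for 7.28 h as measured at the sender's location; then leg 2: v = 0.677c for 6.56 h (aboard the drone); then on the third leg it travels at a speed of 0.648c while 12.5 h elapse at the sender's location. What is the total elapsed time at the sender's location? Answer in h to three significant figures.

Leg 1: 7.28 h is already measured at the sender's location.
Leg 2: γ = 1/√(1 − 0.677²) = 1/√0.5417 = 1.359; Δt_2 = 1.359 × 6.56 = 8.913 h.
Leg 3: 12.5 h is already measured at the sender's location.
Total: 7.280 + 8.913 + 12.50 h.

Δt = 28.7 h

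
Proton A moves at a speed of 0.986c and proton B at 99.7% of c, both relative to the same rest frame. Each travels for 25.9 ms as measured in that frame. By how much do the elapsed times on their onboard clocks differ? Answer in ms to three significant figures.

A: γ = 1/√(1 − 0.986²) = 1/√0.02780 = 5.997; τ_A = 25.9/5.997 = 4.319 ms.
B: β = 0.997; γ = 1/√(1 − 0.997²) = 1/√0.005991 = 12.92; τ_B = 25.9/12.92 = 2.005 ms.

|τ_A − τ_B| = 2.31 ms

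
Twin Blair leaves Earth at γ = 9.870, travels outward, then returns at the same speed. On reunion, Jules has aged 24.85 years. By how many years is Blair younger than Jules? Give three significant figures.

γ = 9.870
Blair's elapsed proper time: τ = 24.85/9.870 = 2.518 years.
Age gap = Δt − τ = 24.85 − 2.518 years.

Δt − τ = 22.3 years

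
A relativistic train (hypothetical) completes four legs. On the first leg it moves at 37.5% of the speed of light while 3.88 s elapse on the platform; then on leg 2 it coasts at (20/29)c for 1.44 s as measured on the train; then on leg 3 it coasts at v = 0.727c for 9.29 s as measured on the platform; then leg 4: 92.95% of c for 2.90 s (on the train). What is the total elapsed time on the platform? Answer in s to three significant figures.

Leg 1: 3.88 s is already measured on the platform.
Leg 2: γ = 1/√(1 − (20/29)²) = 29/21 ≈ 1.381; Δt_2 = 1.381 × 1.44 = 1.989 s.
Leg 3: 9.29 s is already measured on the platform.
Leg 4: β = 0.9295; γ = 1/√(1 − 0.9295²) = 1/√0.1360 = 2.711; Δt_4 = 2.711 × 2.90 = 7.863 s.
Total: 3.880 + 1.989 + 9.290 + 7.863 s.

Δt = 23.0 s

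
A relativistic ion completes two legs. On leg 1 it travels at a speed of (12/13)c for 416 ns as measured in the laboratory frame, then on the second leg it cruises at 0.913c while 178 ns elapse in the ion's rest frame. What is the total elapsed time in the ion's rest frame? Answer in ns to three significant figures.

Leg 1: γ = 1/√(1 − (12/13)²) = 13/5 = 2.600; τ_1 = 416/2.600 = 160.0 ns.
Leg 2: 178 ns is already measured in the ion's rest frame.
Total: 160.0 + 178.0 ns.

τ = 338 ns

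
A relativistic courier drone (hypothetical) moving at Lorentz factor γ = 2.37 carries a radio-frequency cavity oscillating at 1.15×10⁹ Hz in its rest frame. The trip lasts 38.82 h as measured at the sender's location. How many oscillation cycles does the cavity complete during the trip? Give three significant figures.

N = 6.78×10¹³

γ = 2.37
The oscillator's own cycle count is N = f × τ where τ is the proper time aboard the drone. τ = Δt/γ = 38.82/2.370 = 16.38 h = 5.897×10⁴ s.
N = 1.15×10⁹ × 5.897×10⁴ = 6.781×10¹³.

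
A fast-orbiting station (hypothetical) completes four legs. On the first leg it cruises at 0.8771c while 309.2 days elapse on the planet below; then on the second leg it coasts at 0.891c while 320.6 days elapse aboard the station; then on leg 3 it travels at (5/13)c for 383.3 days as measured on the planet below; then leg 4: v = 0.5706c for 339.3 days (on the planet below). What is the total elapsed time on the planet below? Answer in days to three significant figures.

Leg 1: 309.2 days is already measured on the planet below.
Leg 2: γ = 1/√(1 − 0.891²) = 1/√0.2061 = 2.203; Δt_2 = 2.203 × 320.6 = 706.2 days.
Leg 3: 383.3 days is already measured on the planet below.
Leg 4: 339.3 days is already measured on the planet below.
Total: 309.2 + 706.2 + 383.3 + 339.3 days.

Δt = 1740 days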